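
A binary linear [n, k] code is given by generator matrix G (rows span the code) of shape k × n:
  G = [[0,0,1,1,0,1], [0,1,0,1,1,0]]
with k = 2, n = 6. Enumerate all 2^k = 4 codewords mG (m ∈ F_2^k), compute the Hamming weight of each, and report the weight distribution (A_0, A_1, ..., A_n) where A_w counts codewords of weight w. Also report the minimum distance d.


Weight distribution: A_0 = 1, A_3 = 2, A_4 = 1. Minimum distance d = 3.

Enumerate all 2^2 = 4 messages m ∈ F_2^2.
For each, compute codeword c = mG in F_2^6, then tally its weight.
  m = 00 → c = 000000, weight = 0.
  m = 10 → c = 001101, weight = 3.
  m = 01 → c = 010110, weight = 3.
  m = 11 → c = 011011, weight = 4.
Tally weights:
  weight 0: 1 codewords.
  weight 3: 2 codewords.
  weight 4: 1 codewords.
Minimum distance d = smallest w > 0 with A_w > 0 = 3.
Sanity: Σ A_w = 4 = 2^2 = 4 ✓.


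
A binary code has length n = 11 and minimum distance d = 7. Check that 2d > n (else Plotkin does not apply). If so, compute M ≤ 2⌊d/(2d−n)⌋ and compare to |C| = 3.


Plotkin bound M ≤ 4; given |C| = 3 ≤ bound (satisfied).

Check applicability: 2d = 14, n = 11.
2d − n = 3 > 0, so Plotkin applies.
Compute d/(2d−n) = 7/3 ≈ 2.3333.
⌊d/(2d−n)⌋ = 2.
Plotkin bound: M ≤ 2·2 = 4.
Given |C| = 3, check: satisfied.
This |C| is below the Plotkin bound.


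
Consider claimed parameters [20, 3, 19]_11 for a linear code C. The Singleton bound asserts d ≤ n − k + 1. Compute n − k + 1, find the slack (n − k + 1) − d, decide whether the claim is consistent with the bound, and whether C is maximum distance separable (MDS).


Singleton RHS = n − k + 1 = 18, slack = -1, bound violated (no such code; not MDS).

Singleton bound: d ≤ n − k + 1.
Here n = 20, k = 3, so n − k + 1 = 18.
Given d = 19, check d ≤ 18: NO.
Slack = (n − k + 1) − d = -1.
The slack is negative: d = 19 exceeds n − k + 1 = 18 by 1, so the Singleton bound is violated and no linear [20, 3, 19]_11 code can exist. In particular it is not MDS (MDS requires d = n − k + 1 exactly).
Description: the claimed parameters are [20, 3, 19]_11; such a code would be impossible (violates the Singleton bound).


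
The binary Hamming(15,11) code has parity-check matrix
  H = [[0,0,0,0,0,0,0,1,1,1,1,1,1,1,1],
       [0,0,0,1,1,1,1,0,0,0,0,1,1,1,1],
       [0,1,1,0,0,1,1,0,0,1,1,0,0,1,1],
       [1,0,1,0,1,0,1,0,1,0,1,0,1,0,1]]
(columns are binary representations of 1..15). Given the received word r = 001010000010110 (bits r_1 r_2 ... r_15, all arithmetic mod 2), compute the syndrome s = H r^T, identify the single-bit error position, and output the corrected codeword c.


s = (1, 1, 1, 0)^T, error position = 14, corrected codeword c = 001010000010100

Compute s = H r^T mod 2 one row at a time:
  s_1 = 0 + 0 + 0 + 1 + 0 + 1 + 1 + 0 = 3 ≡ 1 (mod 2).
  s_2 = 0 + 1 + 0 + 0 + 0 + 1 + 1 + 0 = 3 ≡ 1 (mod 2).
  s_3 = 0 + 1 + 0 + 0 + 0 + 1 + 1 + 0 = 3 ≡ 1 (mod 2).
  s_4 = 0 + 1 + 1 + 0 + 0 + 1 + 1 + 0 = 4 ≡ 0 (mod 2).
s = (1, 1, 1, 0)^T — this equals column 14 of H (binary 1110), so error is at position 14.
Correct: flip bit 14 of r = 001010000010110 to get c = 001010000010100.


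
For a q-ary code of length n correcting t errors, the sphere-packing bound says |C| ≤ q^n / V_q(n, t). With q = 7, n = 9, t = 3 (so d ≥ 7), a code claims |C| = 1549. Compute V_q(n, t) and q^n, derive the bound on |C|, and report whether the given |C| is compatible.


V_q(n, t) = 19495, q^n = 40353607, Hamming bound = 2069, |C| = 1549 ≤ bound (satisfied).

Step 1: Compute V_q(n, t) = Σ_{j=0}^3 C(n, j) (q−1)^j.
  j = 0: C(9,0)·(6)^0 = 1·1 = 1.
  j = 1: C(9,1)·(6)^1 = 9·6 = 54.
  j = 2: C(9,2)·(6)^2 = 36·36 = 1296.
  j = 3: C(9,3)·(6)^3 = 84·216 = 18144.
  V_q(n, t) = 1 + 54 + 1296 + 18144 = 19495.
Step 2: q^n = 7^9 = 40353607.
Step 3: Hamming bound ⌊q^n / V_q(n,t)⌋ = ⌊40353607/19495⌋ = 2069.
Step 4: Compare |C| = 1549 to 2069: satisfied.
The claimed |C| lies below the Hamming bound.


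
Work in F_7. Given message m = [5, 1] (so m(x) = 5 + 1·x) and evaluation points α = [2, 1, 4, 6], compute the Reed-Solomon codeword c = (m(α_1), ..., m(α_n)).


c = [0, 6, 2, 4]

Message polynomial: m(x) = 5 + 1·x (mod 7).
For each evaluation point α_i, compute m(α_i) mod 7:
  α_1 = 2: Horner steps 1 → 0, so m(2) = 0.
  α_2 = 1: Horner steps 1 → 6, so m(1) = 6.
  α_3 = 4: Horner steps 1 → 2, so m(4) = 2.
  α_4 = 6: Horner steps 1 → 4, so m(6) = 4.
Codeword c = [0, 6, 2, 4] ∈ F_7^4.


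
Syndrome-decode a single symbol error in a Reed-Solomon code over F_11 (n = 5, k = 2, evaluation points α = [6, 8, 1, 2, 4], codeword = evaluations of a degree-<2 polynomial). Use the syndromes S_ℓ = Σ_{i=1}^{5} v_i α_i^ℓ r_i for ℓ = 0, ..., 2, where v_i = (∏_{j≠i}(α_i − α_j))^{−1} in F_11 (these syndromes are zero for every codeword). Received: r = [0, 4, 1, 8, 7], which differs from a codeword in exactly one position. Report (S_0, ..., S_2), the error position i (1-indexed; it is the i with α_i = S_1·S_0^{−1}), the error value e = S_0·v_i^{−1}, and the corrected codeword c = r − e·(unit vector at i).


S = (7, 3, 6), error at position 4, error magnitude e = 5, c = [0, 4, 1, 3, 7].

Step 1: column multipliers v_i = (∏_{j≠i}(α_i − α_j))^{−1} mod 11.
  i = 1 (α = 6): (6−8)(6−1)(6−2)(6−4) = (−2)·5·4·2 = −80 ≡ 8, so v_1 = 8^{−1} = 7 (mod 11).
  i = 2 (α = 8): (8−6)(8−1)(8−2)(8−4) = 2·7·6·4 = 336 ≡ 6, so v_2 = 6^{−1} = 2 (mod 11).
  i = 3 (α = 1): (1−6)(1−8)(1−2)(1−4) = (−5)·(−7)·(−1)·(−3) = 105 ≡ 6, so v_3 = 6^{−1} = 2 (mod 11).
  i = 4 (α = 2): (2−6)(2−8)(2−1)(2−4) = (−4)·(−6)·1·(−2) = −48 ≡ 7, so v_4 = 7^{−1} = 8 (mod 11).
  i = 5 (α = 4): (4−6)(4−8)(4−1)(4−2) = (−2)·(−4)·3·2 = 48 ≡ 4, so v_5 = 4^{−1} = 3 (mod 11).
  v = [7, 2, 2, 8, 3].
Step 2: syndromes of r = [0, 4, 1, 8, 7] (all sums mod 11).
  S_0 = Σ v_i r_i = 7·0 + 2·4 + 2·1 + 8·8 + 3·7 = 95 ≡ 7.
  S_1 = Σ v_i α_i r_i = 7·6·0 + 2·8·4 + 2·1·1 + 8·2·8 + 3·4·7 = 278 ≡ 3.
  α_i^2 mod 11 = [3, 9, 1, 4, 5].
  S_2 = Σ v_i α_i^2 r_i = 7·3·0 + 2·9·4 + 2·1·1 + 8·4·8 + 3·5·7 = 435 ≡ 6.
  S = (7, 3, 6) ≠ 0, so r is not a codeword (an error is present).
Step 3: locate the error. For a single error e at position i, S_ℓ = v_i·e·α_i^ℓ, so α_err = S_1/S_0.
  S_0^{−1} = 7^{−1} = 8 (mod 11), so α_err = 3·8 = 24 ≡ 2 = α_4. Error position i = 4.
  Consistency check: S_2/S_1 = 6·4 = 24 ≡ 2 = α_err ✓ (single-error assumption holds).
Step 4: error magnitude e = S_0/v_4 = S_0·∏_{j≠4}(α_4 − α_j) = 7·7 = 49 ≡ 5 (mod 11).
Step 5: correct position 4: c_4 = r_4 − e = 8 − 5 ≡ 3 (mod 11). Hence c = [0, 4, 1, 3, 7].
  Check: interpolating c through the α_i gives m(x) = 10 + 2·x (degree < 2) with m(α_i) = c_i for every i, so c is indeed a codeword.


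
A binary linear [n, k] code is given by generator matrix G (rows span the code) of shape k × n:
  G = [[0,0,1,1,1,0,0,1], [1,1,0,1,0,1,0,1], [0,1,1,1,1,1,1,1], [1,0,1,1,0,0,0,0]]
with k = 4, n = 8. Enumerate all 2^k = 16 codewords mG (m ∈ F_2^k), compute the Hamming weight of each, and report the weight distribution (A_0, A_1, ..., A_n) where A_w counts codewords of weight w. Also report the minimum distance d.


Weight distribution: A_0 = 1, A_3 = 5, A_4 = 5, A_5 = 2, A_6 = 2, A_7 = 1. Minimum distance d = 3.

Enumerate all 2^4 = 16 messages m ∈ F_2^4.
For each, compute codeword c = mG in F_2^8, then tally its weight.
  m = 0000 → c = 00000000, weight = 0.
  m = 1000 → c = 00111001, weight = 4.
  m = 0100 → c = 11010101, weight = 5.
  m = 1100 → c = 11101100, weight = 5.
  m = 0010 → c = 01111111, weight = 7.
  m = 1010 → c = 01000110, weight = 3.
  m = 0110 → c = 10101010, weight = 4.
  m = 1110 → c = 10010011, weight = 4.
  m = 0001 → c = 10110000, weight = 3.
  m = 1001 → c = 10001001, weight = 3.
  m = 0101 → c = 01100101, weight = 4.
  m = 1101 → c = 01011100, weight = 4.
  m = 0011 → c = 11001111, weight = 6.
  m = 1011 → c = 11110110, weight = 6.
  m = 0111 → c = 00011010, weight = 3.
  m = 1111 → c = 00100011, weight = 3.
Tally weights:
  weight 0: 1 codewords.
  weight 3: 5 codewords.
  weight 4: 5 codewords.
  weight 5: 2 codewords.
  weight 6: 2 codewords.
  weight 7: 1 codewords.
Minimum distance d = smallest w > 0 with A_w > 0 = 3.
Sanity: Σ A_w = 16 = 2^4 = 16 ✓.


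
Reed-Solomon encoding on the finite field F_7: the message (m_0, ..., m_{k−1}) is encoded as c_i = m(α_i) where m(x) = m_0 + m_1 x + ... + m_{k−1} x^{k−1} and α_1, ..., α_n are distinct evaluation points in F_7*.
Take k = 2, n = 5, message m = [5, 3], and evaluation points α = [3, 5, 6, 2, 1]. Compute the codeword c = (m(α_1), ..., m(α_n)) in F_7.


c = [0, 6, 2, 4, 1]

Message polynomial: m(x) = 5 + 3·x (mod 7).
For each evaluation point α_i, compute m(α_i) mod 7:
  α_1 = 3: Horner steps 3 → 0, so m(3) = 0.
  α_2 = 5: Horner steps 3 → 6, so m(5) = 6.
  α_3 = 6: Horner steps 3 → 2, so m(6) = 2.
  α_4 = 2: Horner steps 3 → 4, so m(2) = 4.
  α_5 = 1: Horner steps 3 → 1, so m(1) = 1.
Codeword c = [0, 6, 2, 4, 1] ∈ F_7^5.


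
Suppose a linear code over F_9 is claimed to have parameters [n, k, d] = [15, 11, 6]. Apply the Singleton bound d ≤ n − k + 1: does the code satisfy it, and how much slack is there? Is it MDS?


Singleton RHS = n − k + 1 = 5, slack = -1, bound violated (no such code; not MDS).

Singleton bound: d ≤ n − k + 1.
Here n = 15, k = 11, so n − k + 1 = 5.
Given d = 6, check d ≤ 5: NO.
Slack = (n − k + 1) − d = -1.
The slack is negative: d = 6 exceeds n − k + 1 = 5 by 1, so the Singleton bound is violated and no linear [15, 11, 6]_9 code can exist. In particular it is not MDS (MDS requires d = n − k + 1 exactly).
Description: the claimed parameters are [15, 11, 6]_9; such a code would be impossible (violates the Singleton bound).


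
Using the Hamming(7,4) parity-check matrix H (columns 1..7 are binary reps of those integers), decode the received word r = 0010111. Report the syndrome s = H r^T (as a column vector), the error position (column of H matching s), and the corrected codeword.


s = (1, 1, 1)^T, error position = 7, corrected codeword c = 0010110

Compute s = H r^T mod 2 one row at a time:
  s_1 = 0 + 1 + 1 + 1 = 3 ≡ 1 (mod 2).
  s_2 = 0 + 1 + 1 + 1 = 3 ≡ 1 (mod 2).
  s_3 = 0 + 1 + 1 + 1 = 3 ≡ 1 (mod 2).
s = (1, 1, 1)^T — this equals column 7 of H (binary 111), so error is at position 7.
Correct: flip bit 7 of r = 0010111 to get c = 0010110.


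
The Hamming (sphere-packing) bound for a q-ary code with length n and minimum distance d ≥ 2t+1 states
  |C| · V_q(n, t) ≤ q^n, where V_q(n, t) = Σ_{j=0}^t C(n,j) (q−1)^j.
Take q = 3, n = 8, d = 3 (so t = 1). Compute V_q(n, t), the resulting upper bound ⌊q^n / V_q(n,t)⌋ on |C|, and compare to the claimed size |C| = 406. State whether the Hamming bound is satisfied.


V_q(n, t) = 17, q^n = 6561, Hamming bound = 385, |C| = 406 > bound (violated).

Step 1: Compute V_q(n, t) = Σ_{j=0}^1 C(n, j) (q−1)^j.
  j = 0: C(8,0)·(2)^0 = 1·1 = 1.
  j = 1: C(8,1)·(2)^1 = 8·2 = 16.
  V_q(n, t) = 1 + 16 = 17.
Step 2: q^n = 3^8 = 6561.
Step 3: Hamming bound ⌊q^n / V_q(n,t)⌋ = ⌊6561/17⌋ = 385.
Step 4: Compare |C| = 406 to 385: violated.
The claimed |C| lies above the Hamming bound, so no 3-ary code of length 8 with d ≥ 3 can have 406 codewords.


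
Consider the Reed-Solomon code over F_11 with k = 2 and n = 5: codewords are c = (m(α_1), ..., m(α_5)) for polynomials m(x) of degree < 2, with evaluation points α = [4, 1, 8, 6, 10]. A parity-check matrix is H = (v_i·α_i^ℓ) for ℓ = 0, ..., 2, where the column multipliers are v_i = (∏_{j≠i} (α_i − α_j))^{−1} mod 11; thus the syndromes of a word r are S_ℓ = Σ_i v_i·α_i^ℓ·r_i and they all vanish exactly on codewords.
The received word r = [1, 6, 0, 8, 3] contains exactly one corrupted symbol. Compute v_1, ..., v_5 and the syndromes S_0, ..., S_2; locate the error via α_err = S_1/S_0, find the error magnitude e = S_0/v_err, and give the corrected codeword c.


S = (4, 5, 9), error at position 1, error magnitude e = 7, c = [5, 6, 0, 8, 3].

Step 1: column multipliers v_i = (∏_{j≠i}(α_i − α_j))^{−1} mod 11.
  i = 1 (α = 4): (4−1)(4−8)(4−6)(4−10) = 3·(−4)·(−2)·(−6) = −144 ≡ 10, so v_1 = 10^{−1} = 10 (mod 11).
  i = 2 (α = 1): (1−4)(1−8)(1−6)(1−10) = (−3)·(−7)·(−5)·(−9) = 945 ≡ 10, so v_2 = 10^{−1} = 10 (mod 11).
  i = 3 (α = 8): (8−4)(8−1)(8−6)(8−10) = 4·7·2·(−2) = −112 ≡ 9, so v_3 = 9^{−1} = 5 (mod 11).
  i = 4 (α = 6): (6−4)(6−1)(6−8)(6−10) = 2·5·(−2)·(−4) = 80 ≡ 3, so v_4 = 3^{−1} = 4 (mod 11).
  i = 5 (α = 10): (10−4)(10−1)(10−8)(10−6) = 6·9·2·4 = 432 ≡ 3, so v_5 = 3^{−1} = 4 (mod 11).
  v = [10, 10, 5, 4, 4].
Step 2: syndromes of r = [1, 6, 0, 8, 3] (all sums mod 11).
  S_0 = Σ v_i r_i = 10·1 + 10·6 + 5·0 + 4·8 + 4·3 = 114 ≡ 4.
  S_1 = Σ v_i α_i r_i = 10·4·1 + 10·1·6 + 5·8·0 + 4·6·8 + 4·10·3 = 412 ≡ 5.
  α_i^2 mod 11 = [5, 1, 9, 3, 1].
  S_2 = Σ v_i α_i^2 r_i = 10·5·1 + 10·1·6 + 5·9·0 + 4·3·8 + 4·1·3 = 218 ≡ 9.
  S = (4, 5, 9) ≠ 0, so r is not a codeword (an error is present).
Step 3: locate the error. For a single error e at position i, S_ℓ = v_i·e·α_i^ℓ, so α_err = S_1/S_0.
  S_0^{−1} = 4^{−1} = 3 (mod 11), so α_err = 5·3 = 15 ≡ 4 = α_1. Error position i = 1.
  Consistency check: S_2/S_1 = 9·9 = 81 ≡ 4 = α_err ✓ (single-error assumption holds).
Step 4: error magnitude e = S_0/v_1 = S_0·∏_{j≠1}(α_1 − α_j) = 4·10 = 40 ≡ 7 (mod 11).
Step 5: correct position 1: c_1 = r_1 − e = 1 − 7 ≡ 5 (mod 11). Hence c = [5, 6, 0, 8, 3].
  Check: interpolating c through the α_i gives m(x) = 10 + 7·x (degree < 2) with m(α_i) = c_i for every i, so c is indeed a codeword.


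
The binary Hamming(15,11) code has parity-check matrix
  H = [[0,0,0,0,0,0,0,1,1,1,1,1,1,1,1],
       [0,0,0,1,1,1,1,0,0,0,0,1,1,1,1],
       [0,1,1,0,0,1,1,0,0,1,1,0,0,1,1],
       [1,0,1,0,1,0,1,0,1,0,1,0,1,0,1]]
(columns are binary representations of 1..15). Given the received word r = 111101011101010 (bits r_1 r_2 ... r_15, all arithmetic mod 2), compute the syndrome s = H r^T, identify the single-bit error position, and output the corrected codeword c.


s = (1, 0, 1, 1)^T, error position = 11, corrected codeword c = 111101011111010

Compute s = H r^T mod 2 one row at a time:
  s_1 = 1 + 1 + 1 + 0 + 1 + 0 + 1 + 0 = 5 ≡ 1 (mod 2).
  s_2 = 1 + 0 + 1 + 0 + 1 + 0 + 1 + 0 = 4 ≡ 0 (mod 2).
  s_3 = 1 + 1 + 1 + 0 + 1 + 0 + 1 + 0 = 5 ≡ 1 (mod 2).
  s_4 = 1 + 1 + 0 + 0 + 1 + 0 + 0 + 0 = 3 ≡ 1 (mod 2).
s = (1, 0, 1, 1)^T — this equals column 11 of H (binary 1011), so error is at position 11.
Correct: flip bit 11 of r = 111101011101010 to get c = 111101011111010.


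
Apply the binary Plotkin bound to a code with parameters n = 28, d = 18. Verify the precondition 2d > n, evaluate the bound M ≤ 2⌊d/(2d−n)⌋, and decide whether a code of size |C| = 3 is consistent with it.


Plotkin bound M ≤ 4; given |C| = 3 ≤ bound (satisfied).

Check applicability: 2d = 36, n = 28.
2d − n = 8 > 0, so Plotkin applies.
Compute d/(2d−n) = 18/8 ≈ 2.2500.
⌊d/(2d−n)⌋ = 2.
Plotkin bound: M ≤ 2·2 = 4.
Given |C| = 3, check: satisfied.
This |C| is below the Plotkin bound.


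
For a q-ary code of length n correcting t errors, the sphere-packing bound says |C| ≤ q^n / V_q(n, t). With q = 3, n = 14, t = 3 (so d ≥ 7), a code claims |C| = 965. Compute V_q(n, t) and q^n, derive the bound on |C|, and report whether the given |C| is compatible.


V_q(n, t) = 3305, q^n = 4782969, Hamming bound = 1447, |C| = 965 ≤ bound (satisfied).

Step 1: Compute V_q(n, t) = Σ_{j=0}^3 C(n, j) (q−1)^j.
  j = 0: C(14,0)·(2)^0 = 1·1 = 1.
  j = 1: C(14,1)·(2)^1 = 14·2 = 28.
  j = 2: C(14,2)·(2)^2 = 91·4 = 364.
  j = 3: C(14,3)·(2)^3 = 364·8 = 2912.
  V_q(n, t) = 1 + 28 + 364 + 2912 = 3305.
Step 2: q^n = 3^14 = 4782969.
Step 3: Hamming bound ⌊q^n / V_q(n,t)⌋ = ⌊4782969/3305⌋ = 1447.
Step 4: Compare |C| = 965 to 1447: satisfied.
The claimed |C| lies below the Hamming bound.


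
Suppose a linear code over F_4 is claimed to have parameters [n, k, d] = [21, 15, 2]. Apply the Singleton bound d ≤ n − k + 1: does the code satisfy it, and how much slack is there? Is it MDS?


Singleton RHS = n − k + 1 = 7, slack = 5, bound satisfied, not MDS.

Singleton bound: d ≤ n − k + 1.
Here n = 21, k = 15, so n − k + 1 = 7.
Given d = 2, check d ≤ 7: YES.
Slack = (n − k + 1) − d = 5.
The code is NOT MDS (slack = 5 > 0).
Description: the claimed parameters are [21, 15, 2]_4; such a code would be non-MDS.


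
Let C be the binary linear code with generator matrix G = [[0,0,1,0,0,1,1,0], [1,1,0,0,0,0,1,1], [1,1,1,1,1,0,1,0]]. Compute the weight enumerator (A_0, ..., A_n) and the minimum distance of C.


Weight distribution: A_0 = 1, A_3 = 1, A_4 = 2, A_5 = 3, A_6 = 1. Minimum distance d = 3.

Enumerate all 2^3 = 8 messages m ∈ F_2^3.
For each, compute codeword c = mG in F_2^8, then tally its weight.
  m = 000 → c = 00000000, weight = 0.
  m = 100 → c = 00100110, weight = 3.
  m = 010 → c = 11000011, weight = 4.
  m = 110 → c = 11100101, weight = 5.
  m = 001 → c = 11111010, weight = 6.
  m = 101 → c = 11011100, weight = 5.
  m = 011 → c = 00111001, weight = 4.
  m = 111 → c = 00011111, weight = 5.
Tally weights:
  weight 0: 1 codewords.
  weight 3: 1 codewords.
  weight 4: 2 codewords.
  weight 5: 3 codewords.
  weight 6: 1 codewords.
Minimum distance d = smallest w > 0 with A_w > 0 = 3.
Sanity: Σ A_w = 8 = 2^3 = 8 ✓.


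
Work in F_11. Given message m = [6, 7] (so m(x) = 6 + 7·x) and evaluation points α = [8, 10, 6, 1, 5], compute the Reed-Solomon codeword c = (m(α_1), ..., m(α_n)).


c = [7, 10, 4, 2, 8]

Message polynomial: m(x) = 6 + 7·x (mod 11).
For each evaluation point α_i, compute m(α_i) mod 11:
  α_1 = 8: Horner steps 7 → 7, so m(8) = 7.
  α_2 = 10: Horner steps 7 → 10, so m(10) = 10.
  α_3 = 6: Horner steps 7 → 4, so m(6) = 4.
  α_4 = 1: Horner steps 7 → 2, so m(1) = 2.
  α_5 = 5: Horner steps 7 → 8, so m(5) = 8.
Codeword c = [7, 10, 4, 2, 8] ∈ F_11^5.


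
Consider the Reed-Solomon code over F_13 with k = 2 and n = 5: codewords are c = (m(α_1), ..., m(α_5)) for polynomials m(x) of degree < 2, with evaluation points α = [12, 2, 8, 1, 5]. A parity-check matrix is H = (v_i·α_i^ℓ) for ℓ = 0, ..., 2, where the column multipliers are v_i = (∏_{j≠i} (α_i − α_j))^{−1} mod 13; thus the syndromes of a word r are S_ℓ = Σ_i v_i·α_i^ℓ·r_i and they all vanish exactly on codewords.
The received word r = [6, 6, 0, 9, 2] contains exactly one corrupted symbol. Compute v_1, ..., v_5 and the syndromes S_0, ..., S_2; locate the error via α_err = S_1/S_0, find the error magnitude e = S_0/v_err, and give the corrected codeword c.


S = (1, 2, 4), error at position 2, error magnitude e = 2, c = [6, 4, 0, 9, 2].

Step 1: column multipliers v_i = (∏_{j≠i}(α_i − α_j))^{−1} mod 13.
  i = 1 (α = 12): (12−2)(12−8)(12−1)(12−5) = 10·4·11·7 = 3080 ≡ 12, so v_1 = 12^{−1} = 12 (mod 13).
  i = 2 (α = 2): (2−12)(2−8)(2−1)(2−5) = (−10)·(−6)·1·(−3) = −180 ≡ 2, so v_2 = 2^{−1} = 7 (mod 13).
  i = 3 (α = 8): (8−12)(8−2)(8−1)(8−5) = (−4)·6·7·3 = −504 ≡ 3, so v_3 = 3^{−1} = 9 (mod 13).
  i = 4 (α = 1): (1−12)(1−2)(1−8)(1−5) = (−11)·(−1)·(−7)·(−4) = 308 ≡ 9, so v_4 = 9^{−1} = 3 (mod 13).
  i = 5 (α = 5): (5−12)(5−2)(5−8)(5−1) = (−7)·3·(−3)·4 = 252 ≡ 5, so v_5 = 5^{−1} = 8 (mod 13).
  v = [12, 7, 9, 3, 8].
Step 2: syndromes of r = [6, 6, 0, 9, 2] (all sums mod 13).
  S_0 = Σ v_i r_i = 12·6 + 7·6 + 9·0 + 3·9 + 8·2 = 157 ≡ 1.
  S_1 = Σ v_i α_i r_i = 12·12·6 + 7·2·6 + 9·8·0 + 3·1·9 + 8·5·2 = 1055 ≡ 2.
  α_i^2 mod 13 = [1, 4, 12, 1, 12].
  S_2 = Σ v_i α_i^2 r_i = 12·1·6 + 7·4·6 + 9·12·0 + 3·1·9 + 8·12·2 = 459 ≡ 4.
  S = (1, 2, 4) ≠ 0, so r is not a codeword (an error is present).
Step 3: locate the error. For a single error e at position i, S_ℓ = v_i·e·α_i^ℓ, so α_err = S_1/S_0.
  S_0^{−1} = 1^{−1} = 1 (mod 13), so α_err = 2·1 = 2 ≡ 2 = α_2. Error position i = 2.
  Consistency check: S_2/S_1 = 4·7 = 28 ≡ 2 = α_err ✓ (single-error assumption holds).
Step 4: error magnitude e = S_0/v_2 = S_0·∏_{j≠2}(α_2 − α_j) = 1·2 = 2 ≡ 2 (mod 13).
Step 5: correct position 2: c_2 = r_2 − e = 6 − 2 ≡ 4 (mod 13). Hence c = [6, 4, 0, 9, 2].
  Check: interpolating c through the α_i gives m(x) = 1 + 8·x (degree < 2) with m(α_i) = c_i for every i, so c is indeed a codeword.


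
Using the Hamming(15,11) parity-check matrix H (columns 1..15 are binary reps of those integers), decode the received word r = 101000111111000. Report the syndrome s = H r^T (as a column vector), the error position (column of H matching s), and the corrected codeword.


s = (1, 0, 0, 1)^T, error position = 9, corrected codeword c = 101000110111000

Compute s = H r^T mod 2 one row at a time:
  s_1 = 1 + 1 + 1 + 1 + 1 + 0 + 0 + 0 = 5 ≡ 1 (mod 2).
  s_2 = 0 + 0 + 0 + 1 + 1 + 0 + 0 + 0 = 2 ≡ 0 (mod 2).
  s_3 = 0 + 1 + 0 + 1 + 1 + 1 + 0 + 0 = 4 ≡ 0 (mod 2).
  s_4 = 1 + 1 + 0 + 1 + 1 + 1 + 0 + 0 = 5 ≡ 1 (mod 2).
s = (1, 0, 0, 1)^T — this equals column 9 of H (binary 1001), so error is at position 9.
Correct: flip bit 9 of r = 101000111111000 to get c = 101000110111000.


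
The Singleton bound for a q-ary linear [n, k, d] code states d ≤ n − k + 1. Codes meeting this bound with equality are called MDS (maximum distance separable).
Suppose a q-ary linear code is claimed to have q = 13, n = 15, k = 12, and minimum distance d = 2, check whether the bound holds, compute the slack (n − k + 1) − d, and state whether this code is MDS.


Singleton RHS = n − k + 1 = 4, slack = 2, bound satisfied, not MDS.

Singleton bound: d ≤ n − k + 1.
Here n = 15, k = 12, so n − k + 1 = 4.
Given d = 2, check d ≤ 4: YES.
Slack = (n − k + 1) − d = 2.
The code is NOT MDS (slack = 2 > 0).
Description: the claimed parameters are [15, 12, 2]_13; such a code would be non-MDS.


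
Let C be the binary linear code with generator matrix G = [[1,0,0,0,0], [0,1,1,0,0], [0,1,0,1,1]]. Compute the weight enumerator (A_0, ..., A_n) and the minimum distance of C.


Weight distribution: A_0 = 1, A_1 = 1, A_2 = 1, A_3 = 3, A_4 = 2. Minimum distance d = 1.

Enumerate all 2^3 = 8 messages m ∈ F_2^3.
For each, compute codeword c = mG in F_2^5, then tally its weight.
  m = 000 → c = 00000, weight = 0.
  m = 100 → c = 10000, weight = 1.
  m = 010 → c = 01100, weight = 2.
  m = 110 → c = 11100, weight = 3.
  m = 001 → c = 01011, weight = 3.
  m = 101 → c = 11011, weight = 4.
  m = 011 → c = 00111, weight = 3.
  m = 111 → c = 10111, weight = 4.
Tally weights:
  weight 0: 1 codewords.
  weight 1: 1 codewords.
  weight 2: 1 codewords.
  weight 3: 3 codewords.
  weight 4: 2 codewords.
Minimum distance d = smallest w > 0 with A_w > 0 = 1.
Sanity: Σ A_w = 8 = 2^3 = 8 ✓.


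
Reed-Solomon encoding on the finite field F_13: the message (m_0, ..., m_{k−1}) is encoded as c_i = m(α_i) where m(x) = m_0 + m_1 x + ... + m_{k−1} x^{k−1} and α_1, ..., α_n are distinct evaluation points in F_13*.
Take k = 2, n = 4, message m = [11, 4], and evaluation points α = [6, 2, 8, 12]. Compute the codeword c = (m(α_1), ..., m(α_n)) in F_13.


c = [9, 6, 4, 7]

Message polynomial: m(x) = 11 + 4·x (mod 13).
For each evaluation point α_i, compute m(α_i) mod 13:
  α_1 = 6: Horner steps 4 → 9, so m(6) = 9.
  α_2 = 2: Horner steps 4 → 6, so m(2) = 6.
  α_3 = 8: Horner steps 4 → 4, so m(8) = 4.
  α_4 = 12: Horner steps 4 → 7, so m(12) = 7.
Codeword c = [9, 6, 4, 7] ∈ F_13^4.


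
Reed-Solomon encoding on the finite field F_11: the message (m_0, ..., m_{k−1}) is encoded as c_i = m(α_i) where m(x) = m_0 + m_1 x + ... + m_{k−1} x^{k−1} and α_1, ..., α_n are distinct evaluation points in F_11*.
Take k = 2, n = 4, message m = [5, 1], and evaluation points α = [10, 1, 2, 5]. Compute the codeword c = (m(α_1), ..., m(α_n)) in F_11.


c = [4, 6, 7, 10]

Message polynomial: m(x) = 5 + 1·x (mod 11).
For each evaluation point α_i, compute m(α_i) mod 11:
  α_1 = 10: Horner steps 1 → 4, so m(10) = 4.
  α_2 = 1: Horner steps 1 → 6, so m(1) = 6.
  α_3 = 2: Horner steps 1 → 7, so m(2) = 7.
  α_4 = 5: Horner steps 1 → 10, so m(5) = 10.
Codeword c = [4, 6, 7, 10] ∈ F_11^4.


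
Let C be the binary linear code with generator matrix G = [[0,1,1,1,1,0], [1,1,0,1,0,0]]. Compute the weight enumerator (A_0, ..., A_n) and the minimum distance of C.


Weight distribution: A_0 = 1, A_3 = 2, A_4 = 1. Minimum distance d = 3.

Enumerate all 2^2 = 4 messages m ∈ F_2^2.
For each, compute codeword c = mG in F_2^6, then tally its weight.
  m = 00 → c = 000000, weight = 0.
  m = 10 → c = 011110, weight = 4.
  m = 01 → c = 110100, weight = 3.
  m = 11 → c = 101010, weight = 3.
Tally weights:
  weight 0: 1 codewords.
  weight 3: 2 codewords.
  weight 4: 1 codewords.
Minimum distance d = smallest w > 0 with A_w > 0 = 3.
Sanity: Σ A_w = 4 = 2^2 = 4 ✓.


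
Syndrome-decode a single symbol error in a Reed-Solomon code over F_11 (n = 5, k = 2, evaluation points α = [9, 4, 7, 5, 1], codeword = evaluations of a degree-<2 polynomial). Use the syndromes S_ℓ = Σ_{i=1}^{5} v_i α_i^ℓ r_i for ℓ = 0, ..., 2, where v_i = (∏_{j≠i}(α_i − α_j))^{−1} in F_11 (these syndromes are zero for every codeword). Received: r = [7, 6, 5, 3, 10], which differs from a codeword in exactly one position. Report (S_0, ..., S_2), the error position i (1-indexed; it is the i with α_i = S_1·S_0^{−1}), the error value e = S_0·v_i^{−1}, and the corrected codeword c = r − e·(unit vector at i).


S = (7, 6, 2), error at position 2, error magnitude e = 4, c = [7, 2, 5, 3, 10].

Step 1: column multipliers v_i = (∏_{j≠i}(α_i − α_j))^{−1} mod 11.
  i = 1 (α = 9): (9−4)(9−7)(9−5)(9−1) = 5·2·4·8 = 320 ≡ 1, so v_1 = 1^{−1} = 1 (mod 11).
  i = 2 (α = 4): (4−9)(4−7)(4−5)(4−1) = (−5)·(−3)·(−1)·3 = −45 ≡ 10, so v_2 = 10^{−1} = 10 (mod 11).
  i = 3 (α = 7): (7−9)(7−4)(7−5)(7−1) = (−2)·3·2·6 = −72 ≡ 5, so v_3 = 5^{−1} = 9 (mod 11).
  i = 4 (α = 5): (5−9)(5−4)(5−7)(5−1) = (−4)·1·(−2)·4 = 32 ≡ 10, so v_4 = 10^{−1} = 10 (mod 11).
  i = 5 (α = 1): (1−9)(1−4)(1−7)(1−5) = (−8)·(−3)·(−6)·(−4) = 576 ≡ 4, so v_5 = 4^{−1} = 3 (mod 11).
  v = [1, 10, 9, 10, 3].
Step 2: syndromes of r = [7, 6, 5, 3, 10] (all sums mod 11).
  S_0 = Σ v_i r_i = 1·7 + 10·6 + 9·5 + 10·3 + 3·10 = 172 ≡ 7.
  S_1 = Σ v_i α_i r_i = 1·9·7 + 10·4·6 + 9·7·5 + 10·5·3 + 3·1·10 = 798 ≡ 6.
  α_i^2 mod 11 = [4, 5, 5, 3, 1].
  S_2 = Σ v_i α_i^2 r_i = 1·4·7 + 10·5·6 + 9·5·5 + 10·3·3 + 3·1·10 = 673 ≡ 2.
  S = (7, 6, 2) ≠ 0, so r is not a codeword (an error is present).
Step 3: locate the error. For a single error e at position i, S_ℓ = v_i·e·α_i^ℓ, so α_err = S_1/S_0.
  S_0^{−1} = 7^{−1} = 8 (mod 11), so α_err = 6·8 = 48 ≡ 4 = α_2. Error position i = 2.
  Consistency check: S_2/S_1 = 2·2 = 4 ≡ 4 = α_err ✓ (single-error assumption holds).
Step 4: error magnitude e = S_0/v_2 = S_0·∏_{j≠2}(α_2 − α_j) = 7·10 = 70 ≡ 4 (mod 11).
Step 5: correct position 2: c_2 = r_2 − e = 6 − 4 ≡ 2 (mod 11). Hence c = [7, 2, 5, 3, 10].
  Check: interpolating c through the α_i gives m(x) = 9 + 1·x (degree < 2) with m(α_i) = c_i for every i, so c is indeed a codeword.


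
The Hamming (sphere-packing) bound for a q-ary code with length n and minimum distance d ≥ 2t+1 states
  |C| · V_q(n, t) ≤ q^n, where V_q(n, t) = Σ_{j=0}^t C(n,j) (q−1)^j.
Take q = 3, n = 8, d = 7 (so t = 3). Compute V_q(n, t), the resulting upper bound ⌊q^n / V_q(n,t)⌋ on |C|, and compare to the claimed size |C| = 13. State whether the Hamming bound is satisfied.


V_q(n, t) = 577, q^n = 6561, Hamming bound = 11, |C| = 13 > bound (violated).

Step 1: Compute V_q(n, t) = Σ_{j=0}^3 C(n, j) (q−1)^j.
  j = 0: C(8,0)·(2)^0 = 1·1 = 1.
  j = 1: C(8,1)·(2)^1 = 8·2 = 16.
  j = 2: C(8,2)·(2)^2 = 28·4 = 112.
  j = 3: C(8,3)·(2)^3 = 56·8 = 448.
  V_q(n, t) = 1 + 16 + 112 + 448 = 577.
Step 2: q^n = 3^8 = 6561.
Step 3: Hamming bound ⌊q^n / V_q(n,t)⌋ = ⌊6561/577⌋ = 11.
Step 4: Compare |C| = 13 to 11: violated.
The claimed |C| lies above the Hamming bound, so no 3-ary code of length 8 with d ≥ 7 can have 13 codewords.


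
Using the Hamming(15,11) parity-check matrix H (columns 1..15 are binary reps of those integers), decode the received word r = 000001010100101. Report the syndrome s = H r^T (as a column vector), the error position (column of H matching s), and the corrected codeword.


s = (0, 1, 1, 0)^T, error position = 6, corrected codeword c = 000000010100101

Compute s = H r^T mod 2 one row at a time:
  s_1 = 1 + 0 + 1 + 0 + 0 + 1 + 0 + 1 = 4 ≡ 0 (mod 2).
  s_2 = 0 + 0 + 1 + 0 + 0 + 1 + 0 + 1 = 3 ≡ 1 (mod 2).
  s_3 = 0 + 0 + 1 + 0 + 1 + 0 + 0 + 1 = 3 ≡ 1 (mod 2).
  s_4 = 0 + 0 + 0 + 0 + 0 + 0 + 1 + 1 = 2 ≡ 0 (mod 2).
s = (0, 1, 1, 0)^T — this equals column 6 of H (binary 0110), so error is at position 6.
Correct: flip bit 6 of r = 000001010100101 to get c = 000000010100101.


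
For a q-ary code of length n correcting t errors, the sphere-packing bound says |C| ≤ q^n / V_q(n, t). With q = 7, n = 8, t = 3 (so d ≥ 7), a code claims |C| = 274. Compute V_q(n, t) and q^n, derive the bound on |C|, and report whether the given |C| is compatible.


V_q(n, t) = 13153, q^n = 5764801, Hamming bound = 438, |C| = 274 ≤ bound (satisfied).

Step 1: Compute V_q(n, t) = Σ_{j=0}^3 C(n, j) (q−1)^j.
  j = 0: C(8,0)·(6)^0 = 1·1 = 1.
  j = 1: C(8,1)·(6)^1 = 8·6 = 48.
  j = 2: C(8,2)·(6)^2 = 28·36 = 1008.
  j = 3: C(8,3)·(6)^3 = 56·216 = 12096.
  V_q(n, t) = 1 + 48 + 1008 + 12096 = 13153.
Step 2: q^n = 7^8 = 5764801.
Step 3: Hamming bound ⌊q^n / V_q(n,t)⌋ = ⌊5764801/13153⌋ = 438.
Step 4: Compare |C| = 274 to 438: satisfied.
The claimed |C| lies below the Hamming bound.


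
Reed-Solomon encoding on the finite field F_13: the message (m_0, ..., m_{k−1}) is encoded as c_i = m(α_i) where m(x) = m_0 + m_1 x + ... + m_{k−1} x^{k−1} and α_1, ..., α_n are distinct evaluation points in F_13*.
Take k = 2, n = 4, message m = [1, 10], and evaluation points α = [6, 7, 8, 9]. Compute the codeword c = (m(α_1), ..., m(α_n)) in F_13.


c = [9, 6, 3, 0]

Message polynomial: m(x) = 1 + 10·x (mod 13).
For each evaluation point α_i, compute m(α_i) mod 13:
  α_1 = 6: Horner steps 10 → 9, so m(6) = 9.
  α_2 = 7: Horner steps 10 → 6, so m(7) = 6.
  α_3 = 8: Horner steps 10 → 3, so m(8) = 3.
  α_4 = 9: Horner steps 10 → 0, so m(9) = 0.
Codeword c = [9, 6, 3, 0] ∈ F_13^4.


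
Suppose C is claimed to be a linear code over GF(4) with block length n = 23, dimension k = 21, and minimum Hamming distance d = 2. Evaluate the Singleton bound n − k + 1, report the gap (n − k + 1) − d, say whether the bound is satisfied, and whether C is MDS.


Singleton RHS = n − k + 1 = 3, slack = 1, bound satisfied, not MDS.

Singleton bound: d ≤ n − k + 1.
Here n = 23, k = 21, so n − k + 1 = 3.
Given d = 2, check d ≤ 3: YES.
Slack = (n − k + 1) − d = 1.
The code is NOT MDS (slack = 1 > 0).
Description: the claimed parameters are [23, 21, 2]_4; such a code would be non-MDS.


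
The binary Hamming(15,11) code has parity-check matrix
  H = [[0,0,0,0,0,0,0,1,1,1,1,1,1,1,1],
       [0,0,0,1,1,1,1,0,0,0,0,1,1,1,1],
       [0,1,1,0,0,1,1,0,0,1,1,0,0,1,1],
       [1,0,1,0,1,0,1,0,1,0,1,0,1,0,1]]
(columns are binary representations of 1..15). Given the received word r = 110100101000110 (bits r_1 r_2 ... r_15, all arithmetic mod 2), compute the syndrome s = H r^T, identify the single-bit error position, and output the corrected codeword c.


s = (1, 0, 1, 0)^T, error position = 10, corrected codeword c = 110100101100110

Compute s = H r^T mod 2 one row at a time:
  s_1 = 0 + 1 + 0 + 0 + 0 + 1 + 1 + 0 = 3 ≡ 1 (mod 2).
  s_2 = 1 + 0 + 0 + 1 + 0 + 1 + 1 + 0 = 4 ≡ 0 (mod 2).
  s_3 = 1 + 0 + 0 + 1 + 0 + 0 + 1 + 0 = 3 ≡ 1 (mod 2).
  s_4 = 1 + 0 + 0 + 1 + 1 + 0 + 1 + 0 = 4 ≡ 0 (mod 2).
s = (1, 0, 1, 0)^T — this equals column 10 of H (binary 1010), so error is at position 10.
Correct: flip bit 10 of r = 110100101000110 to get c = 110100101100110.


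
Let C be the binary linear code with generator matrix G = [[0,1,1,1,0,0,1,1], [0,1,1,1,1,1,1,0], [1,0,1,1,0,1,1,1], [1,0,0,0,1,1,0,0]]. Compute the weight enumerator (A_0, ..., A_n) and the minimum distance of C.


Weight distribution: A_0 = 1, A_2 = 2, A_3 = 4, A_4 = 2, A_5 = 4, A_6 = 2, A_8 = 1. Minimum distance d = 2.

Enumerate all 2^4 = 16 messages m ∈ F_2^4.
For each, compute codeword c = mG in F_2^8, then tally its weight.
  m = 0000 → c = 00000000, weight = 0.
  m = 1000 → c = 01110011, weight = 5.
  m = 0100 → c = 01111110, weight = 6.
  m = 1100 → c = 00001101, weight = 3.
  m = 0010 → c = 10110111, weight = 6.
  m = 1010 → c = 11000100, weight = 3.
  m = 0110 → c = 11001001, weight = 4.
  m = 1110 → c = 10111010, weight = 5.
  m = 0001 → c = 10001100, weight = 3.
  m = 1001 → c = 11111111, weight = 8.
  m = 0101 → c = 11110010, weight = 5.
  m = 1101 → c = 10000001, weight = 2.
  m = 0011 → c = 00111011, weight = 5.
  m = 1011 → c = 01001000, weight = 2.
  m = 0111 → c = 01000101, weight = 3.
  m = 1111 → c = 00110110, weight = 4.
Tally weights:
  weight 0: 1 codewords.
  weight 2: 2 codewords.
  weight 3: 4 codewords.
  weight 4: 2 codewords.
  weight 5: 4 codewords.
  weight 6: 2 codewords.
  weight 8: 1 codewords.
Minimum distance d = smallest w > 0 with A_w > 0 = 2.
Sanity: Σ A_w = 16 = 2^4 = 16 ✓.


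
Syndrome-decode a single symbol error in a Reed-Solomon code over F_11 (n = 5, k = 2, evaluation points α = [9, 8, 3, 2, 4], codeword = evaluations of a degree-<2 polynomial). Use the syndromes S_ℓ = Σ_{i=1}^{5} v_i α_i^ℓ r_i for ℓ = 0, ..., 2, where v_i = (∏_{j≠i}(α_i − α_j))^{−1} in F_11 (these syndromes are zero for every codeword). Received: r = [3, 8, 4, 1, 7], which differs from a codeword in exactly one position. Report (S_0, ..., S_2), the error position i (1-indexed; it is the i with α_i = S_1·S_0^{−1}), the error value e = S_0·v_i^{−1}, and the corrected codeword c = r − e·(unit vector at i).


S = (3, 5, 1), error at position 1, error magnitude e = 3, c = [0, 8, 4, 1, 7].

Step 1: column multipliers v_i = (∏_{j≠i}(α_i − α_j))^{−1} mod 11.
  i = 1 (α = 9): (9−8)(9−3)(9−2)(9−4) = 1·6·7·5 = 210 ≡ 1, so v_1 = 1^{−1} = 1 (mod 11).
  i = 2 (α = 8): (8−9)(8−3)(8−2)(8−4) = (−1)·5·6·4 = −120 ≡ 1, so v_2 = 1^{−1} = 1 (mod 11).
  i = 3 (α = 3): (3−9)(3−8)(3−2)(3−4) = (−6)·(−5)·1·(−1) = −30 ≡ 3, so v_3 = 3^{−1} = 4 (mod 11).
  i = 4 (α = 2): (2−9)(2−8)(2−3)(2−4) = (−7)·(−6)·(−1)·(−2) = 84 ≡ 7, so v_4 = 7^{−1} = 8 (mod 11).
  i = 5 (α = 4): (4−9)(4−8)(4−3)(4−2) = (−5)·(−4)·1·2 = 40 ≡ 7, so v_5 = 7^{−1} = 8 (mod 11).
  v = [1, 1, 4, 8, 8].
Step 2: syndromes of r = [3, 8, 4, 1, 7] (all sums mod 11).
  S_0 = Σ v_i r_i = 1·3 + 1·8 + 4·4 + 8·1 + 8·7 = 91 ≡ 3.
  S_1 = Σ v_i α_i r_i = 1·9·3 + 1·8·8 + 4·3·4 + 8·2·1 + 8·4·7 = 379 ≡ 5.
  α_i^2 mod 11 = [4, 9, 9, 4, 5].
  S_2 = Σ v_i α_i^2 r_i = 1·4·3 + 1·9·8 + 4·9·4 + 8·4·1 + 8·5·7 = 540 ≡ 1.
  S = (3, 5, 1) ≠ 0, so r is not a codeword (an error is present).
Step 3: locate the error. For a single error e at position i, S_ℓ = v_i·e·α_i^ℓ, so α_err = S_1/S_0.
  S_0^{−1} = 3^{−1} = 4 (mod 11), so α_err = 5·4 = 20 ≡ 9 = α_1. Error position i = 1.
  Consistency check: S_2/S_1 = 1·9 = 9 ≡ 9 = α_err ✓ (single-error assumption holds).
Step 4: error magnitude e = S_0/v_1 = S_0·∏_{j≠1}(α_1 − α_j) = 3·1 = 3 ≡ 3 (mod 11).
Step 5: correct position 1: c_1 = r_1 − e = 3 − 3 ≡ 0 (mod 11). Hence c = [0, 8, 4, 1, 7].
  Check: interpolating c through the α_i gives m(x) = 6 + 3·x (degree < 2) with m(α_i) = c_i for every i, so c is indeed a codeword.


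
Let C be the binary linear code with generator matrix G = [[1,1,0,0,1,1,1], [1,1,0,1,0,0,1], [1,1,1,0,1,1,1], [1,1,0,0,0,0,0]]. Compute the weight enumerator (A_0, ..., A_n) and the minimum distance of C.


Weight distribution: A_0 = 1, A_1 = 1, A_2 = 2, A_3 = 4, A_4 = 3, A_5 = 3, A_6 = 2. Minimum distance d = 1.

Enumerate all 2^4 = 16 messages m ∈ F_2^4.
For each, compute codeword c = mG in F_2^7, then tally its weight.
  m = 0000 → c = 0000000, weight = 0.
  m = 1000 → c = 1100111, weight = 5.
  m = 0100 → c = 1101001, weight = 4.
  m = 1100 → c = 0001110, weight = 3.
  m = 0010 → c = 1110111, weight = 6.
  m = 1010 → c = 0010000, weight = 1.
  m = 0110 → c = 0011110, weight = 4.
  m = 1110 → c = 1111001, weight = 5.
  m = 0001 → c = 1100000, weight = 2.
  m = 1001 → c = 0000111, weight = 3.
  m = 0101 → c = 0001001, weight = 2.
  m = 1101 → c = 1101110, weight = 5.
  m = 0011 → c = 0010111, weight = 4.
  m = 1011 → c = 1110000, weight = 3.
  m = 0111 → c = 1111110, weight = 6.
  m = 1111 → c = 0011001, weight = 3.
Tally weights:
  weight 0: 1 codewords.
  weight 1: 1 codewords.
  weight 2: 2 codewords.
  weight 3: 4 codewords.
  weight 4: 3 codewords.
  weight 5: 3 codewords.
  weight 6: 2 codewords.
Minimum distance d = smallest w > 0 with A_w > 0 = 1.
Sanity: Σ A_w = 16 = 2^4 = 16 ✓.


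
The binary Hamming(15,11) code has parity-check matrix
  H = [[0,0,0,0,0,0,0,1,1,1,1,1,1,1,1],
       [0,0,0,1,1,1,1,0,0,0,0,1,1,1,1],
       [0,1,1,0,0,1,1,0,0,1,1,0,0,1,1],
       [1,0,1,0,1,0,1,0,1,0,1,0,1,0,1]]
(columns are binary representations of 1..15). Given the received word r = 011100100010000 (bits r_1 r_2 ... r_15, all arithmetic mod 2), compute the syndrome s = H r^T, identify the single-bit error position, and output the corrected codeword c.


s = (1, 0, 0, 1)^T, error position = 9, corrected codeword c = 011100101010000

Compute s = H r^T mod 2 one row at a time:
  s_1 = 0 + 0 + 0 + 1 + 0 + 0 + 0 + 0 = 1 ≡ 1 (mod 2).
  s_2 = 1 + 0 + 0 + 1 + 0 + 0 + 0 + 0 = 2 ≡ 0 (mod 2).
  s_3 = 1 + 1 + 0 + 1 + 0 + 1 + 0 + 0 = 4 ≡ 0 (mod 2).
  s_4 = 0 + 1 + 0 + 1 + 0 + 1 + 0 + 0 = 3 ≡ 1 (mod 2).
s = (1, 0, 0, 1)^T — this equals column 9 of H (binary 1001), so error is at position 9.
Correct: flip bit 9 of r = 011100100010000 to get c = 011100101010000.


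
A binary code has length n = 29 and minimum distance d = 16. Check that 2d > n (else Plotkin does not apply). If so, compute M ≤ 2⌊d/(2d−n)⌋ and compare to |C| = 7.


Plotkin bound M ≤ 10; given |C| = 7 ≤ bound (satisfied).

Check applicability: 2d = 32, n = 29.
2d − n = 3 > 0, so Plotkin applies.
Compute d/(2d−n) = 16/3 ≈ 5.3333.
⌊d/(2d−n)⌋ = 5.
Plotkin bound: M ≤ 2·5 = 10.
Given |C| = 7, check: satisfied.
This |C| is below the Plotkin bound.


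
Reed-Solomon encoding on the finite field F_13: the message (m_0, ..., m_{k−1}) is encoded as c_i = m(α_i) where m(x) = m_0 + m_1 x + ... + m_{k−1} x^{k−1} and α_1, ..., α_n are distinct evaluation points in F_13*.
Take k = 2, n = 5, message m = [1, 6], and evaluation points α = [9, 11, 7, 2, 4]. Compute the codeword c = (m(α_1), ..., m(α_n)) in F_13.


c = [3, 2, 4, 0, 12]

Message polynomial: m(x) = 1 + 6·x (mod 13).
For each evaluation point α_i, compute m(α_i) mod 13:
  α_1 = 9: Horner steps 6 → 3, so m(9) = 3.
  α_2 = 11: Horner steps 6 → 2, so m(11) = 2.
  α_3 = 7: Horner steps 6 → 4, so m(7) = 4.
  α_4 = 2: Horner steps 6 → 0, so m(2) = 0.
  α_5 = 4: Horner steps 6 → 12, so m(4) = 12.
Codeword c = [3, 2, 4, 0, 12] ∈ F_13^5.


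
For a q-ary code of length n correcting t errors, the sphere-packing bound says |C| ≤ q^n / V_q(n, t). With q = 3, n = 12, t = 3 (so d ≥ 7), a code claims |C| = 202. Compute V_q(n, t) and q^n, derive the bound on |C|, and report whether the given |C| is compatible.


V_q(n, t) = 2049, q^n = 531441, Hamming bound = 259, |C| = 202 ≤ bound (satisfied).

Step 1: Compute V_q(n, t) = Σ_{j=0}^3 C(n, j) (q−1)^j.
  j = 0: C(12,0)·(2)^0 = 1·1 = 1.
  j = 1: C(12,1)·(2)^1 = 12·2 = 24.
  j = 2: C(12,2)·(2)^2 = 66·4 = 264.
  j = 3: C(12,3)·(2)^3 = 220·8 = 1760.
  V_q(n, t) = 1 + 24 + 264 + 1760 = 2049.
Step 2: q^n = 3^12 = 531441.
Step 3: Hamming bound ⌊q^n / V_q(n,t)⌋ = ⌊531441/2049⌋ = 259.
Step 4: Compare |C| = 202 to 259: satisfied.
The claimed |C| lies below the Hamming bound.
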